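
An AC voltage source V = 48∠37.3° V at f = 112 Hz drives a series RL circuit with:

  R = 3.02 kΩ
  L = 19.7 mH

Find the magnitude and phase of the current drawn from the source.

Step 1 — Angular frequency: ω = 2π·f = 2π·112 = 703.7 rad/s.
Step 2 — Component impedances:
  R: Z = R = 3020 Ω
  L: Z = jωL = j·703.7·0.0197 = 0 + j13.86 Ω
Step 3 — Series combination: Z_total = R + L = 3020 + j13.86 Ω = 3020∠0.3° Ω.
Step 4 — Source phasor: V = 48∠37.3° V = 38.18 + j29.09 V.
Step 5 — Ohm's law: I = V / Z_total = (38.18 + j29.09) / (3020 + j13.86) = 0.01269 + j0.009573 A.
Step 6 — Convert to polar: |I| = 0.01589 A, ∠I = 37.0°.

I = 0.01589∠37.0° A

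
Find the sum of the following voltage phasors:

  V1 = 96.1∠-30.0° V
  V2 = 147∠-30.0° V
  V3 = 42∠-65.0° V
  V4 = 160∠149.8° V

Step 1 — Convert each phasor to rectangular form:
  V1 = 96.1·(cos(-30.0°) + j·sin(-30.0°)) = 83.23 - j48.05 V
  V2 = 147·(cos(-30.0°) + j·sin(-30.0°)) = 127.3 - j73.5 V
  V3 = 42·(cos(-65.0°) + j·sin(-65.0°)) = 17.75 - j38.06 V
  V4 = 160·(cos(149.8°) + j·sin(149.8°)) = -138.3 + j80.48 V
Step 2 — Sum components: V_total = 90 - j79.13 V.
Step 3 — Convert to polar: |V_total| = 119.8 V, ∠V_total = -41.3°.

V_total = 119.8∠-41.3° V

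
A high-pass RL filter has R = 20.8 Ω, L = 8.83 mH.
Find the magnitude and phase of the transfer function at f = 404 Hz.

Step 1 — Angular frequency: ω = 2π·404 = 2538 rad/s.
Step 2 — Transfer function: H(jω) = jωL/(R + jωL).
Step 3 — Numerator jωL = j·22.41; denominator R + jωL = 20.8 + j22.41.
Step 4 — H = 0.5373 + j0.4986.
Step 5 — Magnitude: |H| = 0.733 (-2.7 dB); phase: φ = 42.9°.

|H| = 0.733 (-2.7 dB), φ = 42.9°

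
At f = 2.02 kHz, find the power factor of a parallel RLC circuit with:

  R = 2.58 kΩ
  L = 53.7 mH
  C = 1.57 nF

Step 1 — Angular frequency: ω = 2π·f = 2π·2020 = 1.269e+04 rad/s.
Step 2 — Component impedances:
  R: Z = R = 2580 Ω
  L: Z = jωL = j·1.269e+04·0.0537 = 0 + j681.6 Ω
  C: Z = 1/(jωC) = -j/(ω·C) = 0 - j5.018e+04 Ω
Step 3 — Parallel combination: 1/Z_total = 1/R + 1/L + 1/C; Z_total = 172.7 + j644.7 Ω = 667.4∠75.0° Ω.
Step 4 — Power factor: PF = cos(φ) = Re(Z)/|Z| = 172.66/667.43 = 0.2587.
Step 5 — Type: Im(Z) = 644.7 ⇒ lagging (phase φ = 75.0°).

PF = 0.2587 (lagging, φ = 75.0°)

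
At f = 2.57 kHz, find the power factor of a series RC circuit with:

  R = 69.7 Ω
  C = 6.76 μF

Step 1 — Angular frequency: ω = 2π·f = 2π·2570 = 1.615e+04 rad/s.
Step 2 — Component impedances:
  R: Z = R = 69.7 Ω
  C: Z = 1/(jωC) = -j/(ω·C) = 0 - j9.161 Ω
Step 3 — Series combination: Z_total = R + C = 69.7 - j9.161 Ω = 70.3∠-7.5° Ω.
Step 4 — Power factor: PF = cos(φ) = Re(Z)/|Z| = 69.7/70.3 = 0.9915.
Step 5 — Type: Im(Z) = -9.161 ⇒ leading (phase φ = -7.5°).

PF = 0.9915 (leading, φ = -7.5°)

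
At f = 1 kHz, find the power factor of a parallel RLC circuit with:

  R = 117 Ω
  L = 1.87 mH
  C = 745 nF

Step 1 — Angular frequency: ω = 2π·f = 2π·1000 = 6283 rad/s.
Step 2 — Component impedances:
  R: Z = R = 117 Ω
  L: Z = jωL = j·6283·0.00187 = 0 + j11.75 Ω
  C: Z = 1/(jωC) = -j/(ω·C) = 0 - j213.6 Ω
Step 3 — Parallel combination: 1/Z_total = 1/R + 1/L + 1/C; Z_total = 1.307 + j12.29 Ω = 12.36∠83.9° Ω.
Step 4 — Power factor: PF = cos(φ) = Re(Z)/|Z| = 1.307/12.36 = 0.1057.
Step 5 — Type: Im(Z) = 12.29 ⇒ lagging (phase φ = 83.9°).

PF = 0.1057 (lagging, φ = 83.9°)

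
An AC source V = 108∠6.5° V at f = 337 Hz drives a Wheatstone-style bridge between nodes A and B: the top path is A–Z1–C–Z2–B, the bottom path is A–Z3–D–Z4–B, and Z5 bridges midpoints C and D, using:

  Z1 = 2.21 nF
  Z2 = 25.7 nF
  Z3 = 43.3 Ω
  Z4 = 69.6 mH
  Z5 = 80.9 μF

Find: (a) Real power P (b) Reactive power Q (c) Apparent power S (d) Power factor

Step 1 — Angular frequency: ω = 2π·f = 2π·337 = 2117 rad/s.
Step 2 — Component impedances:
  Z1: Z = 1/(jωC) = -j/(ω·C) = 0 - j2.137e+05 Ω
  Z2: Z = 1/(jωC) = -j/(ω·C) = 0 - j1.838e+04 Ω
  Z3: Z = R = 43.3 Ω
  Z4: Z = jωL = j·2117·0.0696 = 0 + j147.4 Ω
  Z5: Z = 1/(jωC) = -j/(ω·C) = 0 - j5.838 Ω
Step 3 — Bridge requires nodal analysis (the Z5 bridge couples midpoints C and D, so the two paths cannot be reduced to a simple series/parallel combination). Setting node B to ground and injecting 1 A at node A, the 3-node admittance system at A, C, D solves to V_A = Z_AB = 43.3 + j148.6 Ω = 154.7∠73.8° Ω.
Step 4 — Source phasor: V = 108∠6.5° V = 107.3 + j12.23 V.
Step 5 — Current: I = V / Z = 0.2699 - j0.6437 A = 0.698∠-67.3° A.
Step 6 — Complex power: S = V·I* = 21.09 + j72.37 VA.
Step 7 — Real power: P = Re(S) = 21.09 W.
Step 8 — Reactive power: Q = Im(S) = 72.37 VAR.
Step 9 — Apparent power: |S| = 75.38 VA.
Step 10 — Power factor: PF = P/|S| = 0.2798 (lagging).

(a) P = 21.09 W  (b) Q = 72.37 VAR  (c) S = 75.38 VA  (d) PF = 0.2798 (lagging)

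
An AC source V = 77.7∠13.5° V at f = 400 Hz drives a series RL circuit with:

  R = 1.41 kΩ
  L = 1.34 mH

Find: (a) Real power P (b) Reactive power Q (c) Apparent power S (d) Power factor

Step 1 — Angular frequency: ω = 2π·f = 2π·400 = 2513 rad/s.
Step 2 — Component impedances:
  R: Z = R = 1410 Ω
  L: Z = jωL = j·2513·0.00134 = 0 + j3.368 Ω
Step 3 — Series combination: Z_total = R + L = 1410 + j3.368 Ω = 1410∠0.1° Ω.
Step 4 — Source phasor: V = 77.7∠13.5° V = 75.55 + j18.14 V.
Step 5 — Current: I = V / Z = 0.05361 + j0.01274 A = 0.05511∠13.4° A.
Step 6 — Complex power: S = V·I* = 4.282 + j0.01023 VA.
Step 7 — Real power: P = Re(S) = 4.282 W.
Step 8 — Reactive power: Q = Im(S) = 0.01023 VAR.
Step 9 — Apparent power: |S| = 4.282 VA.
Step 10 — Power factor: PF = P/|S| = 1 (lagging).

(a) P = 4.282 W  (b) Q = 0.01023 VAR  (c) S = 4.282 VA  (d) PF = 1 (lagging)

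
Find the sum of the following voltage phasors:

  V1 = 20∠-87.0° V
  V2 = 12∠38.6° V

Step 1 — Convert each phasor to rectangular form:
  V1 = 20·(cos(-87.0°) + j·sin(-87.0°)) = 1.047 - j19.97 V
  V2 = 12·(cos(38.6°) + j·sin(38.6°)) = 9.378 + j7.487 V
Step 2 — Sum components: V_total = 10.42 - j12.49 V.
Step 3 — Convert to polar: |V_total| = 16.27 V, ∠V_total = -50.1°.

V_total = 16.27∠-50.1° V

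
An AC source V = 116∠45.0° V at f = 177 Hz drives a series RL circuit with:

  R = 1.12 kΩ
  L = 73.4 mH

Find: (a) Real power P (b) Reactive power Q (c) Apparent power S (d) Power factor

Step 1 — Angular frequency: ω = 2π·f = 2π·177 = 1112 rad/s.
Step 2 — Component impedances:
  R: Z = R = 1120 Ω
  L: Z = jωL = j·1112·0.0734 = 0 + j81.63 Ω
Step 3 — Series combination: Z_total = R + L = 1120 + j81.63 Ω = 1123∠4.2° Ω.
Step 4 — Source phasor: V = 116∠45.0° V = 82.02 + j82.02 V.
Step 5 — Current: I = V / Z = 0.07816 + j0.06754 A = 0.1033∠40.8° A.
Step 6 — Complex power: S = V·I* = 11.95 + j0.871 VA.
Step 7 — Real power: P = Re(S) = 11.95 W.
Step 8 — Reactive power: Q = Im(S) = 0.871 VAR.
Step 9 — Apparent power: |S| = 11.98 VA.
Step 10 — Power factor: PF = P/|S| = 0.9974 (lagging).

(a) P = 11.95 W  (b) Q = 0.871 VAR  (c) S = 11.98 VA  (d) PF = 0.9974 (lagging)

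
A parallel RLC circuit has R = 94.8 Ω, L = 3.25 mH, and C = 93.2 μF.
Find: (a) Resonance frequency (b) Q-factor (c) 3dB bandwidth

Step 1 — Resonance: ω₀ = 1/√(LC) = 1/√(0.00325·9.32e-05) = 1817 rad/s.
Step 2 — f₀ = ω₀/(2π) = 289.2 Hz.
Step 3 — Parallel Q: Q = R/(ω₀L) = 94.8/(1817·0.00325) = 16.05.
Step 4 — Bandwidth: Δω = ω₀/Q = 113.2 rad/s; BW = Δω/(2π) = 18.01 Hz.

(a) f₀ = 289.2 Hz  (b) Q = 16.05  (c) BW = 18.01 Hz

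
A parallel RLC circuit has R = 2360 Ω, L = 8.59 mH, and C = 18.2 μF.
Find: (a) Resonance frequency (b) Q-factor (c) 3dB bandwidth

Step 1 — Resonance: ω₀ = 1/√(LC) = 1/√(0.00859·1.82e-05) = 2529 rad/s.
Step 2 — f₀ = ω₀/(2π) = 402.5 Hz.
Step 3 — Parallel Q: Q = R/(ω₀L) = 2360/(2529·0.00859) = 108.6.
Step 4 — Bandwidth: Δω = ω₀/Q = 23.28 rad/s; BW = Δω/(2π) = 3.705 Hz.

(a) f₀ = 402.5 Hz  (b) Q = 108.6  (c) BW = 3.705 Hz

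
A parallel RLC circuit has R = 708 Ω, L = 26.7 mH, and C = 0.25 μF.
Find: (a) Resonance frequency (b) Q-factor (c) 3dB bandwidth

Step 1 — Resonance: ω₀ = 1/√(LC) = 1/√(0.0267·2.5e-07) = 1.224e+04 rad/s.
Step 2 — f₀ = ω₀/(2π) = 1948 Hz.
Step 3 — Parallel Q: Q = R/(ω₀L) = 708/(1.224e+04·0.0267) = 2.166.
Step 4 — Bandwidth: Δω = ω₀/Q = 5650 rad/s; BW = Δω/(2π) = 899.2 Hz.

(a) f₀ = 1948 Hz  (b) Q = 2.166  (c) BW = 899.2 Hz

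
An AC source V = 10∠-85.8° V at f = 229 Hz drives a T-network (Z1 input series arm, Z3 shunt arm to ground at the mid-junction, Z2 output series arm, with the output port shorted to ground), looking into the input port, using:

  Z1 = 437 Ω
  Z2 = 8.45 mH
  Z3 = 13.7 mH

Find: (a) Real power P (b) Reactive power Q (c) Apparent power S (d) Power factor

Step 1 — Angular frequency: ω = 2π·f = 2π·229 = 1439 rad/s.
Step 2 — Component impedances:
  Z1: Z = R = 437 Ω
  Z2: Z = jωL = j·1439·0.00845 = 0 + j12.16 Ω
  Z3: Z = jωL = j·1439·0.0137 = 0 + j19.71 Ω
Step 3 — With the output port shorted to ground, the output series arm Z2 runs from the junction to ground; the shunt arm Z3 also runs from the junction to ground. They appear in parallel: Z3 || Z2 = 0 + j7.52 Ω.
Step 4 — Series with input arm Z1: Z_in = Z1 + (Z3 || Z2) = 437 + j7.52 Ω = 437.1∠1.0° Ω.
Step 5 — Source phasor: V = 10∠-85.8° V = 0.7324 - j9.973 V.
Step 6 — Current: I = V / Z = 0.001283 - j0.02284 A = 0.02288∠-86.8° A.
Step 7 — Complex power: S = V·I* = 0.2288 + j0.003937 VA.
Step 8 — Real power: P = Re(S) = 0.2288 W.
Step 9 — Reactive power: Q = Im(S) = 0.003937 VAR.
Step 10 — Apparent power: |S| = 0.2288 VA.
Step 11 — Power factor: PF = P/|S| = 0.9999 (lagging).

(a) P = 0.2288 W  (b) Q = 0.003937 VAR  (c) S = 0.2288 VA  (d) PF = 0.9999 (lagging)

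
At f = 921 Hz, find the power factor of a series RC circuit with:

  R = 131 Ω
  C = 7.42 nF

Step 1 — Angular frequency: ω = 2π·f = 2π·921 = 5787 rad/s.
Step 2 — Component impedances:
  R: Z = R = 131 Ω
  C: Z = 1/(jωC) = -j/(ω·C) = 0 - j2.329e+04 Ω
Step 3 — Series combination: Z_total = R + C = 131 - j2.329e+04 Ω = 2.329e+04∠-89.7° Ω.
Step 4 — Power factor: PF = cos(φ) = Re(Z)/|Z| = 131/2.329e+04 = 0.005625.
Step 5 — Type: Im(Z) = -2.329e+04 ⇒ leading (phase φ = -89.7°).

PF = 0.005625 (leading, φ = -89.7°)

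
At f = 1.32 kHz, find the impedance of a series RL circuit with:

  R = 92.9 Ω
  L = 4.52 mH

Step 1 — Angular frequency: ω = 2π·f = 2π·1320 = 8294 rad/s.
Step 2 — Component impedances:
  R: Z = R = 92.9 Ω
  L: Z = jωL = j·8294·0.00452 = 0 + j37.49 Ω
Step 3 — Series combination: Z_total = R + L = 92.9 + j37.49 Ω = 100.2∠22.0° Ω.

Z = 92.9 + j37.49 Ω = 100.2∠22.0° Ω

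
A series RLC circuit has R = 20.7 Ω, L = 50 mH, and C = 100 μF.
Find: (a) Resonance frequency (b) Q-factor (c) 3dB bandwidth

Step 1 — Resonance condition Im(Z)=0 gives ω₀ = 1/√(LC).
Step 2 — ω₀ = 1/√(0.05·0.0001) = 447.2 rad/s.
Step 3 — f₀ = ω₀/(2π) = 71.18 Hz.
Step 4 — Series Q: Q = ω₀L/R = 447.2·0.05/20.7 = 1.08.
Step 5 — 3dB bandwidth: Δω = ω₀/Q = 414 rad/s; BW = Δω/(2π) = 65.89 Hz.

(a) f₀ = 71.18 Hz  (b) Q = 1.08  (c) BW = 65.89 Hz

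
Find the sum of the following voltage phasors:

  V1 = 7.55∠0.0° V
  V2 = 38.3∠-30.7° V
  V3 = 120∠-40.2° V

Step 1 — Convert each phasor to rectangular form:
  V1 = 7.55·(cos(0.0°) + j·sin(0.0°)) = 7.55 V
  V2 = 38.3·(cos(-30.7°) + j·sin(-30.7°)) = 32.93 - j19.55 V
  V3 = 120·(cos(-40.2°) + j·sin(-40.2°)) = 91.66 - j77.45 V
Step 2 — Sum components: V_total = 132.1 - j97.01 V.
Step 3 — Convert to polar: |V_total| = 163.9 V, ∠V_total = -36.3°.

V_total = 163.9∠-36.3° V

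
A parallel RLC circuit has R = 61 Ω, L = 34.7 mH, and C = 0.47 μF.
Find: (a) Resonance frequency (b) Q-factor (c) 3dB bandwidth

Step 1 — Resonance: ω₀ = 1/√(LC) = 1/√(0.0347·4.7e-07) = 7830 rad/s.
Step 2 — f₀ = ω₀/(2π) = 1246 Hz.
Step 3 — Parallel Q: Q = R/(ω₀L) = 61/(7830·0.0347) = 0.2245.
Step 4 — Bandwidth: Δω = ω₀/Q = 3.488e+04 rad/s; BW = Δω/(2π) = 5551 Hz.

(a) f₀ = 1246 Hz  (b) Q = 0.2245  (c) BW = 5551 Hz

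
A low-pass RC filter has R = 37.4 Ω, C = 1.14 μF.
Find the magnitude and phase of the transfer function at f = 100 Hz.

Step 1 — Angular frequency: ω = 2π·100 = 628.3 rad/s.
Step 2 — Transfer function: H(jω) = 1/(1 + jωRC).
Step 3 — Denominator: 1 + jωRC = 1 + j·628.3·37.4·1.14e-06 = 1 + j0.02679.
Step 4 — H = 0.9993 - j0.02677.
Step 5 — Magnitude: |H| = 0.9996 (-0.0 dB); phase: φ = -1.5°.

|H| = 0.9996 (-0.0 dB), φ = -1.5°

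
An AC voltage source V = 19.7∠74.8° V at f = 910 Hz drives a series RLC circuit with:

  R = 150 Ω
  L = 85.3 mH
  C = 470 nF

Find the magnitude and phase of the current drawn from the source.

Step 1 — Angular frequency: ω = 2π·f = 2π·910 = 5718 rad/s.
Step 2 — Component impedances:
  R: Z = R = 150 Ω
  L: Z = jωL = j·5718·0.0853 = 0 + j487.7 Ω
  C: Z = 1/(jωC) = -j/(ω·C) = 0 - j372.1 Ω
Step 3 — Series combination: Z_total = R + L + C = 150 + j115.6 Ω = 189.4∠37.6° Ω.
Step 4 — Source phasor: V = 19.7∠74.8° V = 5.165 + j19.01 V.
Step 5 — Ohm's law: I = V / Z_total = (5.165 + j19.01) / (150 + j115.6) = 0.08288 + j0.06286 A.
Step 6 — Convert to polar: |I| = 0.104 A, ∠I = 37.2°.

I = 0.104∠37.2° A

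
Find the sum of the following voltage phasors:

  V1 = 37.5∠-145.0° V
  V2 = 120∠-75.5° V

Step 1 — Convert each phasor to rectangular form:
  V1 = 37.5·(cos(-145.0°) + j·sin(-145.0°)) = -30.72 - j21.51 V
  V2 = 120·(cos(-75.5°) + j·sin(-75.5°)) = 30.05 - j116.2 V
Step 2 — Sum components: V_total = -0.6726 - j137.7 V.
Step 3 — Convert to polar: |V_total| = 137.7 V, ∠V_total = -90.3°.

V_total = 137.7∠-90.3° V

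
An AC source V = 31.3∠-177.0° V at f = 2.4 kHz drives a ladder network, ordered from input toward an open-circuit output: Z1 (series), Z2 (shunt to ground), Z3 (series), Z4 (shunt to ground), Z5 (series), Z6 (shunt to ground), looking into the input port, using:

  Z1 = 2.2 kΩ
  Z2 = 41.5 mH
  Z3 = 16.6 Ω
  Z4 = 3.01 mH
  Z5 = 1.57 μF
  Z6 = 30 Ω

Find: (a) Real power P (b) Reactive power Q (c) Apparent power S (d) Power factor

Step 1 — Angular frequency: ω = 2π·f = 2π·2400 = 1.508e+04 rad/s.
Step 2 — Component impedances:
  Z1: Z = R = 2200 Ω
  Z2: Z = jωL = j·1.508e+04·0.0415 = 0 + j625.8 Ω
  Z3: Z = R = 16.6 Ω
  Z4: Z = jωL = j·1.508e+04·0.00301 = 0 + j45.39 Ω
  Z5: Z = 1/(jωC) = -j/(ω·C) = 0 - j42.24 Ω
  Z6: Z = R = 30 Ω
Step 3 — Ladder network (open output): work backward from the far end, alternating series and parallel combinations. Z_in = 2274 + j45.45 Ω = 2274∠1.1° Ω.
Step 4 — Source phasor: V = 31.3∠-177.0° V = -31.26 - j1.638 V.
Step 5 — Current: I = V / Z = -0.01376 - j0.0004454 A = 0.01376∠-178.1° A.
Step 6 — Complex power: S = V·I* = 0.4307 + j0.008609 VA.
Step 7 — Real power: P = Re(S) = 0.4307 W.
Step 8 — Reactive power: Q = Im(S) = 0.008609 VAR.
Step 9 — Apparent power: |S| = 0.4308 VA.
Step 10 — Power factor: PF = P/|S| = 0.9998 (lagging).

(a) P = 0.4307 W  (b) Q = 0.008609 VAR  (c) S = 0.4308 VA  (d) PF = 0.9998 (lagging)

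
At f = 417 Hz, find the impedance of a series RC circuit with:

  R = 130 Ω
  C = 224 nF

Step 1 — Angular frequency: ω = 2π·f = 2π·417 = 2620 rad/s.
Step 2 — Component impedances:
  R: Z = R = 130 Ω
  C: Z = 1/(jωC) = -j/(ω·C) = 0 - j1704 Ω
Step 3 — Series combination: Z_total = R + C = 130 - j1704 Ω = 1709∠-85.6° Ω.

Z = 130 - j1704 Ω = 1709∠-85.6° Ω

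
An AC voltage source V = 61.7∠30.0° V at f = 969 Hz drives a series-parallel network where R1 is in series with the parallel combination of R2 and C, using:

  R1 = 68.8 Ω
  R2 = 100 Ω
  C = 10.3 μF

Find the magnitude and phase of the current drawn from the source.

Step 1 — Angular frequency: ω = 2π·f = 2π·969 = 6088 rad/s.
Step 2 — Component impedances:
  R1: Z = R = 68.8 Ω
  R2: Z = R = 100 Ω
  C: Z = 1/(jωC) = -j/(ω·C) = 0 - j15.95 Ω
Step 3 — Parallel branch: R2 || C = 1/(1/R2 + 1/C) = 2.48 - j15.55 Ω.
Step 4 — Series with R1: Z_total = R1 + (R2 || C) = 71.28 - j15.55 Ω = 72.96∠-12.3° Ω.
Step 5 — Source phasor: V = 61.7∠30.0° V = 53.43 + j30.85 V.
Step 6 — Ohm's law: I = V / Z_total = (53.43 + j30.85) / (71.28 - j15.55) = 0.6254 + j0.5693 A.
Step 7 — Convert to polar: |I| = 0.8457 A, ∠I = 42.3°.

I = 0.8457∠42.3° A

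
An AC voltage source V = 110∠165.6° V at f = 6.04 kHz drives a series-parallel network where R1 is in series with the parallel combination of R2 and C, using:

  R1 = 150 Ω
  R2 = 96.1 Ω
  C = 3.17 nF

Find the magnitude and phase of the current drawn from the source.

Step 1 — Angular frequency: ω = 2π·f = 2π·6040 = 3.795e+04 rad/s.
Step 2 — Component impedances:
  R1: Z = R = 150 Ω
  R2: Z = R = 96.1 Ω
  C: Z = 1/(jωC) = -j/(ω·C) = 0 - j8312 Ω
Step 3 — Parallel branch: R2 || C = 1/(1/R2 + 1/C) = 96.09 - j1.111 Ω.
Step 4 — Series with R1: Z_total = R1 + (R2 || C) = 246.1 - j1.111 Ω = 246.1∠-0.3° Ω.
Step 5 — Source phasor: V = 110∠165.6° V = -106.5 + j27.36 V.
Step 6 — Ohm's law: I = V / Z_total = (-106.5 + j27.36) / (246.1 - j1.111) = -0.4334 + j0.1092 A.
Step 7 — Convert to polar: |I| = 0.447 A, ∠I = 165.9°.

I = 0.447∠165.9° A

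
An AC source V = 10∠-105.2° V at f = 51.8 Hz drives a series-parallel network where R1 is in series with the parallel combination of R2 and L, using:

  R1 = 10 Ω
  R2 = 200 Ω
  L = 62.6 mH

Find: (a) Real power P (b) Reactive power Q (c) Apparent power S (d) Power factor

Step 1 — Angular frequency: ω = 2π·f = 2π·51.8 = 325.5 rad/s.
Step 2 — Component impedances:
  R1: Z = R = 10 Ω
  R2: Z = R = 200 Ω
  L: Z = jωL = j·325.5·0.0626 = 0 + j20.37 Ω
Step 3 — Parallel branch: R2 || L = 1/(1/R2 + 1/L) = 2.054 + j20.17 Ω.
Step 4 — Series with R1: Z_total = R1 + (R2 || L) = 12.05 + j20.17 Ω = 23.49∠59.1° Ω.
Step 5 — Source phasor: V = 10∠-105.2° V = -2.622 - j9.65 V.
Step 6 — Current: I = V / Z = -0.4098 - j0.115 A = 0.4257∠-164.3° A.
Step 7 — Complex power: S = V·I* = 2.184 + j3.654 VA.
Step 8 — Real power: P = Re(S) = 2.184 W.
Step 9 — Reactive power: Q = Im(S) = 3.654 VAR.
Step 10 — Apparent power: |S| = 4.257 VA.
Step 11 — Power factor: PF = P/|S| = 0.5131 (lagging).

(a) P = 2.184 W  (b) Q = 3.654 VAR  (c) S = 4.257 VA  (d) PF = 0.5131 (lagging)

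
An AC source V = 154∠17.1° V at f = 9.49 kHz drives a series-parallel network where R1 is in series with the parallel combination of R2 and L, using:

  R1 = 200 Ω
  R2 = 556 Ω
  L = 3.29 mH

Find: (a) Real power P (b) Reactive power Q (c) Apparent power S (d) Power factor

Step 1 — Angular frequency: ω = 2π·f = 2π·9490 = 5.963e+04 rad/s.
Step 2 — Component impedances:
  R1: Z = R = 200 Ω
  R2: Z = R = 556 Ω
  L: Z = jωL = j·5.963e+04·0.00329 = 0 + j196.2 Ω
Step 3 — Parallel branch: R2 || L = 1/(1/R2 + 1/L) = 61.55 + j174.5 Ω.
Step 4 — Series with R1: Z_total = R1 + (R2 || L) = 261.6 + j174.5 Ω = 314.4∠33.7° Ω.
Step 5 — Source phasor: V = 154∠17.1° V = 147.2 + j45.28 V.
Step 6 — Current: I = V / Z = 0.4694 - j0.14 A = 0.4898∠-16.6° A.
Step 7 — Complex power: S = V·I* = 62.75 + j41.86 VA.
Step 8 — Real power: P = Re(S) = 62.75 W.
Step 9 — Reactive power: Q = Im(S) = 41.86 VAR.
Step 10 — Apparent power: |S| = 75.43 VA.
Step 11 — Power factor: PF = P/|S| = 0.8319 (lagging).

(a) P = 62.75 W  (b) Q = 41.86 VAR  (c) S = 75.43 VA  (d) PF = 0.8319 (lagging)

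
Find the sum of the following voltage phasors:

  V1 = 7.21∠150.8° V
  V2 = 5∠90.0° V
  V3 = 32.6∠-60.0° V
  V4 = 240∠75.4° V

Step 1 — Convert each phasor to rectangular form:
  V1 = 7.21·(cos(150.8°) + j·sin(150.8°)) = -6.294 + j3.517 V
  V2 = 5·(cos(90.0°) + j·sin(90.0°)) = 0 + j5 V
  V3 = 32.6·(cos(-60.0°) + j·sin(-60.0°)) = 16.3 - j28.23 V
  V4 = 240·(cos(75.4°) + j·sin(75.4°)) = 60.5 + j232.3 V
Step 2 — Sum components: V_total = 70.5 + j212.5 V.
Step 3 — Convert to polar: |V_total| = 223.9 V, ∠V_total = 71.6°.

V_total = 223.9∠71.6° V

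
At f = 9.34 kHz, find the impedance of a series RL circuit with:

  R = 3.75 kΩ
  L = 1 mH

Step 1 — Angular frequency: ω = 2π·f = 2π·9340 = 5.868e+04 rad/s.
Step 2 — Component impedances:
  R: Z = R = 3750 Ω
  L: Z = jωL = j·5.868e+04·0.001 = 0 + j58.68 Ω
Step 3 — Series combination: Z_total = R + L = 3750 + j58.68 Ω = 3750∠0.9° Ω.

Z = 3750 + j58.68 Ω = 3750∠0.9° Ω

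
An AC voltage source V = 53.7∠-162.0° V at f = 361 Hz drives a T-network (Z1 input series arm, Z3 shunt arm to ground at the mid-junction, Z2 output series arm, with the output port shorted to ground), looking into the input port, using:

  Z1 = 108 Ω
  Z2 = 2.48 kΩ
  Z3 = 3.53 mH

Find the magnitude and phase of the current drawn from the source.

Step 1 — Angular frequency: ω = 2π·f = 2π·361 = 2268 rad/s.
Step 2 — Component impedances:
  Z1: Z = R = 108 Ω
  Z2: Z = R = 2480 Ω
  Z3: Z = jωL = j·2268·0.00353 = 0 + j8.007 Ω
Step 3 — With the output port shorted to ground, the output series arm Z2 runs from the junction to ground; the shunt arm Z3 also runs from the junction to ground. They appear in parallel: Z3 || Z2 = 0.02585 + j8.007 Ω.
Step 4 — Series with input arm Z1: Z_in = Z1 + (Z3 || Z2) = 108 + j8.007 Ω = 108.3∠4.2° Ω.
Step 5 — Source phasor: V = 53.7∠-162.0° V = -51.07 - j16.59 V.
Step 6 — Ohm's law: I = V / Z_total = (-51.07 - j16.59) / (108 + j8.007) = -0.4815 - j0.1179 A.
Step 7 — Convert to polar: |I| = 0.4957 A, ∠I = -166.2°.

I = 0.4957∠-166.2° A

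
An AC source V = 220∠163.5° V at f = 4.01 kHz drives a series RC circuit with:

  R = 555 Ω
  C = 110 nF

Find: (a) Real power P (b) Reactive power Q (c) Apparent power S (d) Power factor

Step 1 — Angular frequency: ω = 2π·f = 2π·4010 = 2.52e+04 rad/s.
Step 2 — Component impedances:
  R: Z = R = 555 Ω
  C: Z = 1/(jωC) = -j/(ω·C) = 0 - j360.8 Ω
Step 3 — Series combination: Z_total = R + C = 555 - j360.8 Ω = 662∠-33.0° Ω.
Step 4 — Source phasor: V = 220∠163.5° V = -210.9 + j62.48 V.
Step 5 — Current: I = V / Z = -0.3186 - j0.09455 A = 0.3323∠-163.5° A.
Step 6 — Complex power: S = V·I* = 61.3 - j39.85 VA.
Step 7 — Real power: P = Re(S) = 61.3 W.
Step 8 — Reactive power: Q = Im(S) = -39.85 VAR.
Step 9 — Apparent power: |S| = 73.11 VA.
Step 10 — Power factor: PF = P/|S| = 0.8384 (leading).

(a) P = 61.3 W  (b) Q = -39.85 VAR  (c) S = 73.11 VA  (d) PF = 0.8384 (leading)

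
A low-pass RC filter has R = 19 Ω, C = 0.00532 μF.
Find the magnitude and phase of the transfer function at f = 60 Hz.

Step 1 — Angular frequency: ω = 2π·60 = 377 rad/s.
Step 2 — Transfer function: H(jω) = 1/(1 + jωRC).
Step 3 — Denominator: 1 + jωRC = 1 + j·377·19·5.32e-09 = 1 + j3.811e-05.
Step 4 — H = 1 - j3.811e-05.
Step 5 — Magnitude: |H| = 1 (-0.0 dB); phase: φ = -0.0°.

|H| = 1 (-0.0 dB), φ = -0.0°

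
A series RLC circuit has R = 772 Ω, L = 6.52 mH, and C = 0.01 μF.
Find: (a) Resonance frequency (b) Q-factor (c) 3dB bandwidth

Step 1 — Resonance: ω₀ = 1/√(LC) = 1/√(0.00652·1e-08) = 1.238e+05 rad/s.
Step 2 — f₀ = ω₀/(2π) = 1.971e+04 Hz.
Step 3 — Series Q: Q = ω₀L/R = 1.238e+05·0.00652/772 = 1.046.
Step 4 — Bandwidth: Δω = ω₀/Q = 1.184e+05 rad/s; BW = Δω/(2π) = 1.884e+04 Hz.

(a) f₀ = 1.971e+04 Hz  (b) Q = 1.046  (c) BW = 1.884e+04 Hz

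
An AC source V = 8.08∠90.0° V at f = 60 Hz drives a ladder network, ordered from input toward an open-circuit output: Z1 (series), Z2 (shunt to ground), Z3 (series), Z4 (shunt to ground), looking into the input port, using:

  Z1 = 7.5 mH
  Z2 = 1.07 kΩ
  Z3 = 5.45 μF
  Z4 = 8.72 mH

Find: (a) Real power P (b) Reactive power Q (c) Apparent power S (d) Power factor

Step 1 — Angular frequency: ω = 2π·f = 2π·60 = 377 rad/s.
Step 2 — Component impedances:
  Z1: Z = jωL = j·377·0.0075 = 0 + j2.827 Ω
  Z2: Z = R = 1070 Ω
  Z3: Z = 1/(jωC) = -j/(ω·C) = 0 - j486.7 Ω
  Z4: Z = jωL = j·377·0.00872 = 0 + j3.287 Ω
Step 3 — Ladder network (open output): work backward from the far end, alternating series and parallel combinations. Z_in = 181.4 - j398.6 Ω = 438∠-65.5° Ω.
Step 4 — Source phasor: V = 8.08∠90.0° V = 0 + j8.08 V.
Step 5 — Current: I = V / Z = -0.01679 + j0.00764 A = 0.01845∠155.5° A.
Step 6 — Complex power: S = V·I* = 0.06173 - j0.1357 VA.
Step 7 — Real power: P = Re(S) = 0.06173 W.
Step 8 — Reactive power: Q = Im(S) = -0.1357 VAR.
Step 9 — Apparent power: |S| = 0.1491 VA.
Step 10 — Power factor: PF = P/|S| = 0.4141 (leading).

(a) P = 0.06173 W  (b) Q = -0.1357 VAR  (c) S = 0.1491 VA  (d) PF = 0.4141 (leading)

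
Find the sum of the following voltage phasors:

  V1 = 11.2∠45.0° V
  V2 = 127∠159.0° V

Step 1 — Convert each phasor to rectangular form:
  V1 = 11.2·(cos(45.0°) + j·sin(45.0°)) = 7.92 + j7.92 V
  V2 = 127·(cos(159.0°) + j·sin(159.0°)) = -118.6 + j45.51 V
Step 2 — Sum components: V_total = -110.6 + j53.43 V.
Step 3 — Convert to polar: |V_total| = 122.9 V, ∠V_total = 154.2°.

V_total = 122.9∠154.2° V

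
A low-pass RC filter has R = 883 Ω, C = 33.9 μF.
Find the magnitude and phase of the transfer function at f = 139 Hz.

Step 1 — Angular frequency: ω = 2π·139 = 873.4 rad/s.
Step 2 — Transfer function: H(jω) = 1/(1 + jωRC).
Step 3 — Denominator: 1 + jωRC = 1 + j·873.4·883·3.39e-05 = 1 + j26.14.
Step 4 — H = 0.001461 - j0.0382.
Step 5 — Magnitude: |H| = 0.03822 (-28.4 dB); phase: φ = -87.8°.

|H| = 0.03822 (-28.4 dB), φ = -87.8°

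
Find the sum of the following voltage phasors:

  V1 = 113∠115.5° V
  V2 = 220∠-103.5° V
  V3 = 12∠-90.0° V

Step 1 — Convert each phasor to rectangular form:
  V1 = 113·(cos(115.5°) + j·sin(115.5°)) = -48.65 + j102 V
  V2 = 220·(cos(-103.5°) + j·sin(-103.5°)) = -51.36 - j213.9 V
  V3 = 12·(cos(-90.0°) + j·sin(-90.0°)) = 0 - j12 V
Step 2 — Sum components: V_total = -100 - j123.9 V.
Step 3 — Convert to polar: |V_total| = 159.2 V, ∠V_total = -128.9°.

V_total = 159.2∠-128.9° V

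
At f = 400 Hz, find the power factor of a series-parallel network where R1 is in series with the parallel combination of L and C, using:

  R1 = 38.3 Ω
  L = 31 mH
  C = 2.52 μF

Step 1 — Angular frequency: ω = 2π·f = 2π·400 = 2513 rad/s.
Step 2 — Component impedances:
  R1: Z = R = 38.3 Ω
  L: Z = jωL = j·2513·0.031 = 0 + j77.91 Ω
  C: Z = 1/(jωC) = -j/(ω·C) = 0 - j157.9 Ω
Step 3 — Parallel branch: L || C = 1/(1/L + 1/C) = 0 + j153.8 Ω.
Step 4 — Series with R1: Z_total = R1 + (L || C) = 38.3 + j153.8 Ω = 158.5∠76.0° Ω.
Step 5 — Power factor: PF = cos(φ) = Re(Z)/|Z| = 38.3/158.5 = 0.2416.
Step 6 — Type: Im(Z) = 153.8 ⇒ lagging (phase φ = 76.0°).

PF = 0.2416 (lagging, φ = 76.0°)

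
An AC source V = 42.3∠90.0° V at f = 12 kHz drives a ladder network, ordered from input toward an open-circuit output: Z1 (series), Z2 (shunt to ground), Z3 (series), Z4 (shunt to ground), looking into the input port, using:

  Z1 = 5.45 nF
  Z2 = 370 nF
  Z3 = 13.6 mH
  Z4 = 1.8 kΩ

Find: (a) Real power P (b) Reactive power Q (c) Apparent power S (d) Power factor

Step 1 — Angular frequency: ω = 2π·f = 2π·1.2e+04 = 7.54e+04 rad/s.
Step 2 — Component impedances:
  Z1: Z = 1/(jωC) = -j/(ω·C) = 0 - j2434 Ω
  Z2: Z = 1/(jωC) = -j/(ω·C) = 0 - j35.85 Ω
  Z3: Z = jωL = j·7.54e+04·0.0136 = 0 + j1025 Ω
  Z4: Z = R = 1800 Ω
Step 3 — Ladder network (open output): work backward from the far end, alternating series and parallel combinations. Z_in = 0.5482 - j2470 Ω = 2470∠-90.0° Ω.
Step 4 — Source phasor: V = 42.3∠90.0° V = 0 + j42.3 V.
Step 5 — Current: I = V / Z = -0.01713 + j3.802e-06 A = 0.01713∠180.0° A.
Step 6 — Complex power: S = V·I* = 0.0001608 - j0.7245 VA.
Step 7 — Real power: P = Re(S) = 0.0001608 W.
Step 8 — Reactive power: Q = Im(S) = -0.7245 VAR.
Step 9 — Apparent power: |S| = 0.7245 VA.
Step 10 — Power factor: PF = P/|S| = 0.000222 (leading).

(a) P = 0.0001608 W  (b) Q = -0.7245 VAR  (c) S = 0.7245 VA  (d) PF = 0.000222 (leading)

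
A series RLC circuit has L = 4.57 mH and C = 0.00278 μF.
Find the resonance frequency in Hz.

Step 1 — Resonance condition Im(Z)=0 gives ω₀ = 1/√(LC).
Step 2 — ω₀ = 1/√(0.00457·2.78e-09) = 2.806e+05 rad/s.
Step 3 — f₀ = ω₀/(2π) = 4.465e+04 Hz.

f₀ = 4.465e+04 Hz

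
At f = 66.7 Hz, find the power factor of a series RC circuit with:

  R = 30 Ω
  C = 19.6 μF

Step 1 — Angular frequency: ω = 2π·f = 2π·66.7 = 419.1 rad/s.
Step 2 — Component impedances:
  R: Z = R = 30 Ω
  C: Z = 1/(jωC) = -j/(ω·C) = 0 - j121.7 Ω
Step 3 — Series combination: Z_total = R + C = 30 - j121.7 Ω = 125.4∠-76.2° Ω.
Step 4 — Power factor: PF = cos(φ) = Re(Z)/|Z| = 30/125.38 = 0.2393.
Step 5 — Type: Im(Z) = -121.7 ⇒ leading (phase φ = -76.2°).

PF = 0.2393 (leading, φ = -76.2°)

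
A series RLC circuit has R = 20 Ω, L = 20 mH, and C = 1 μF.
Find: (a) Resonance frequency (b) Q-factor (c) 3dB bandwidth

Step 1 — Resonance: ω₀ = 1/√(LC) = 1/√(0.02·1e-06) = 7071 rad/s.
Step 2 — f₀ = ω₀/(2π) = 1125 Hz.
Step 3 — Series Q: Q = ω₀L/R = 7071·0.02/20 = 7.071.
Step 4 — Bandwidth: Δω = ω₀/Q = 1000 rad/s; BW = Δω/(2π) = 159.2 Hz.

(a) f₀ = 1125 Hz  (b) Q = 7.071  (c) BW = 159.2 Hz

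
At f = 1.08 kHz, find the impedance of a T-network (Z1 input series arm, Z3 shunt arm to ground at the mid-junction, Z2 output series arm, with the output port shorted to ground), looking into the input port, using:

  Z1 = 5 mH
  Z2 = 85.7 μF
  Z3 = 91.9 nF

Step 1 — Angular frequency: ω = 2π·f = 2π·1080 = 6786 rad/s.
Step 2 — Component impedances:
  Z1: Z = jωL = j·6786·0.005 = 0 + j33.93 Ω
  Z2: Z = 1/(jωC) = -j/(ω·C) = 0 - j1.72 Ω
  Z3: Z = 1/(jωC) = -j/(ω·C) = 0 - j1604 Ω
Step 3 — With the output port shorted to ground, the output series arm Z2 runs from the junction to ground; the shunt arm Z3 also runs from the junction to ground. They appear in parallel: Z3 || Z2 = 0 - j1.718 Ω.
Step 4 — Series with input arm Z1: Z_in = Z1 + (Z3 || Z2) = 0 + j32.21 Ω = 32.21∠90.0° Ω.

Z = 0 + j32.21 Ω = 32.21∠90.0° Ω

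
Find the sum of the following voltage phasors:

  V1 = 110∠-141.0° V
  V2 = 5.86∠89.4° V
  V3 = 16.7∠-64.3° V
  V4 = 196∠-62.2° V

Step 1 — Convert each phasor to rectangular form:
  V1 = 110·(cos(-141.0°) + j·sin(-141.0°)) = -85.49 - j69.23 V
  V2 = 5.86·(cos(89.4°) + j·sin(89.4°)) = 0.06136 + j5.86 V
  V3 = 16.7·(cos(-64.3°) + j·sin(-64.3°)) = 7.242 - j15.05 V
  V4 = 196·(cos(-62.2°) + j·sin(-62.2°)) = 91.41 - j173.4 V
Step 2 — Sum components: V_total = 13.23 - j251.8 V.
Step 3 — Convert to polar: |V_total| = 252.1 V, ∠V_total = -87.0°.

V_total = 252.1∠-87.0° V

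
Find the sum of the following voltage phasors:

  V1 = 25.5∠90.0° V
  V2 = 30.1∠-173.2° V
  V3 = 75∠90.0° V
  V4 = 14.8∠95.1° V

Step 1 — Convert each phasor to rectangular form:
  V1 = 25.5·(cos(90.0°) + j·sin(90.0°)) = 0 + j25.5 V
  V2 = 30.1·(cos(-173.2°) + j·sin(-173.2°)) = -29.89 - j3.564 V
  V3 = 75·(cos(90.0°) + j·sin(90.0°)) = 0 + j75 V
  V4 = 14.8·(cos(95.1°) + j·sin(95.1°)) = -1.316 + j14.74 V
Step 2 — Sum components: V_total = -31.2 + j111.7 V.
Step 3 — Convert to polar: |V_total| = 116 V, ∠V_total = 105.6°.

V_total = 116∠105.6° V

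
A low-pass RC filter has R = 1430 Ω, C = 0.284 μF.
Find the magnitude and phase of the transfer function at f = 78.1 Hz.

Step 1 — Angular frequency: ω = 2π·78.1 = 490.7 rad/s.
Step 2 — Transfer function: H(jω) = 1/(1 + jωRC).
Step 3 — Denominator: 1 + jωRC = 1 + j·490.7·1430·2.84e-07 = 1 + j0.1993.
Step 4 — H = 0.9618 - j0.1917.
Step 5 — Magnitude: |H| = 0.9807 (-0.2 dB); phase: φ = -11.3°.

|H| = 0.9807 (-0.2 dB), φ = -11.3°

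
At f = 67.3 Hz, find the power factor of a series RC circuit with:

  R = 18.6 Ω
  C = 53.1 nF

Step 1 — Angular frequency: ω = 2π·f = 2π·67.3 = 422.9 rad/s.
Step 2 — Component impedances:
  R: Z = R = 18.6 Ω
  C: Z = 1/(jωC) = -j/(ω·C) = 0 - j4.454e+04 Ω
Step 3 — Series combination: Z_total = R + C = 18.6 - j4.454e+04 Ω = 4.454e+04∠-90.0° Ω.
Step 4 — Power factor: PF = cos(φ) = Re(Z)/|Z| = 18.6/4.454e+04 = 0.0004176.
Step 5 — Type: Im(Z) = -4.454e+04 ⇒ leading (phase φ = -90.0°).

PF = 0.0004176 (leading, φ = -90.0°)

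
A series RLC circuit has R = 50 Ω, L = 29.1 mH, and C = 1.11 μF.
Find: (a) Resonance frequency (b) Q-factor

Step 1 — Resonance condition Im(Z)=0 gives ω₀ = 1/√(LC).
Step 2 — ω₀ = 1/√(0.0291·1.11e-06) = 5564 rad/s.
Step 3 — f₀ = ω₀/(2π) = 885.5 Hz.
Step 4 — Series Q: Q = ω₀L/R = 5564·0.0291/50 = 3.238.

(a) f₀ = 885.5 Hz  (b) Q = 3.238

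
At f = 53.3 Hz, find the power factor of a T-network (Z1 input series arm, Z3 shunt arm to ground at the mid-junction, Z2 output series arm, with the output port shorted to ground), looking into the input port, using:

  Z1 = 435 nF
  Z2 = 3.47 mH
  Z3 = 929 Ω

Step 1 — Angular frequency: ω = 2π·f = 2π·53.3 = 334.9 rad/s.
Step 2 — Component impedances:
  Z1: Z = 1/(jωC) = -j/(ω·C) = 0 - j6864 Ω
  Z2: Z = jωL = j·334.9·0.00347 = 0 + j1.162 Ω
  Z3: Z = R = 929 Ω
Step 3 — With the output port shorted to ground, the output series arm Z2 runs from the junction to ground; the shunt arm Z3 also runs from the junction to ground. They appear in parallel: Z3 || Z2 = 0.001454 + j1.162 Ω.
Step 4 — Series with input arm Z1: Z_in = Z1 + (Z3 || Z2) = 0.001454 - j6863 Ω = 6863∠-90.0° Ω.
Step 5 — Power factor: PF = cos(φ) = Re(Z)/|Z| = 0.0014536/6863.3 = 2.118e-07.
Step 6 — Type: Im(Z) = -6863 ⇒ leading (phase φ = -90.0°).

PF = 2.118e-07 (leading, φ = -90.0°)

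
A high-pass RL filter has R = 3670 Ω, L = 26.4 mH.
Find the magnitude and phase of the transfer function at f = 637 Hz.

Step 1 — Angular frequency: ω = 2π·637 = 4002 rad/s.
Step 2 — Transfer function: H(jω) = jωL/(R + jωL).
Step 3 — Numerator jωL = j·105.7; denominator R + jωL = 3670 + j105.7.
Step 4 — H = 0.0008282 + j0.02877.
Step 5 — Magnitude: |H| = 0.02878 (-30.8 dB); phase: φ = 88.4°.

|H| = 0.02878 (-30.8 dB), φ = 88.4°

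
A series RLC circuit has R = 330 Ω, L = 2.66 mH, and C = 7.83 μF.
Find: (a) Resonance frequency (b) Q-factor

Step 1 — Resonance condition Im(Z)=0 gives ω₀ = 1/√(LC).
Step 2 — ω₀ = 1/√(0.00266·7.83e-06) = 6929 rad/s.
Step 3 — f₀ = ω₀/(2π) = 1103 Hz.
Step 4 — Series Q: Q = ω₀L/R = 6929·0.00266/330 = 0.05585.

(a) f₀ = 1103 Hz  (b) Q = 0.05585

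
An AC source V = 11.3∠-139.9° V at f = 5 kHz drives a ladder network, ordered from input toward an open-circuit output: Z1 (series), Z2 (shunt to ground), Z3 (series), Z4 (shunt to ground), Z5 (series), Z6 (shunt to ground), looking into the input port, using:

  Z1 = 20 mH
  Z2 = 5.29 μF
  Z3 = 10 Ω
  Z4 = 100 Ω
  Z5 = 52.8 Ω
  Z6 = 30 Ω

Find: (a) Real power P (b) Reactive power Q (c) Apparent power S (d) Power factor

Step 1 — Angular frequency: ω = 2π·f = 2π·5000 = 3.142e+04 rad/s.
Step 2 — Component impedances:
  Z1: Z = jωL = j·3.142e+04·0.02 = 0 + j628.3 Ω
  Z2: Z = 1/(jωC) = -j/(ω·C) = 0 - j6.017 Ω
  Z3: Z = R = 10 Ω
  Z4: Z = R = 100 Ω
  Z5: Z = R = 52.8 Ω
  Z6: Z = R = 30 Ω
Step 3 — Ladder network (open output): work backward from the far end, alternating series and parallel combinations. Z_in = 0.6471 + j622.4 Ω = 622.4∠89.9° Ω.
Step 4 — Source phasor: V = 11.3∠-139.9° V = -8.644 - j7.279 V.
Step 5 — Current: I = V / Z = -0.01171 + j0.01388 A = 0.01816∠130.2° A.
Step 6 — Complex power: S = V·I* = 0.0002133 + j0.2052 VA.
Step 7 — Real power: P = Re(S) = 0.0002133 W.
Step 8 — Reactive power: Q = Im(S) = 0.2052 VAR.
Step 9 — Apparent power: |S| = 0.2052 VA.
Step 10 — Power factor: PF = P/|S| = 0.00104 (lagging).

(a) P = 0.0002133 W  (b) Q = 0.2052 VAR  (c) S = 0.2052 VA  (d) PF = 0.00104 (lagging)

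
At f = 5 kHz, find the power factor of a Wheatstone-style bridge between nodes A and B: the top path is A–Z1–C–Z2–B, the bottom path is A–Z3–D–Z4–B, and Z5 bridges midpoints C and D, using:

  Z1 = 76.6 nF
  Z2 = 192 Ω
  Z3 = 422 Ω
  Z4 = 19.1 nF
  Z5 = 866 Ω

Step 1 — Angular frequency: ω = 2π·f = 2π·5000 = 3.142e+04 rad/s.
Step 2 — Component impedances:
  Z1: Z = 1/(jωC) = -j/(ω·C) = 0 - j415.5 Ω
  Z2: Z = R = 192 Ω
  Z3: Z = R = 422 Ω
  Z4: Z = 1/(jωC) = -j/(ω·C) = 0 - j1667 Ω
  Z5: Z = R = 866 Ω
Step 3 — Bridge requires nodal analysis (the Z5 bridge couples midpoints C and D, so the two paths cannot be reduced to a simple series/parallel combination). Setting node B to ground and injecting 1 A at node A, the 3-node admittance system at A, C, D solves to V_A = Z_AB = 242.3 - j361.7 Ω = 435.3∠-56.2° Ω.
Step 4 — Power factor: PF = cos(φ) = Re(Z)/|Z| = 242.26/435.35 = 0.5565.
Step 5 — Type: Im(Z) = -361.7 ⇒ leading (phase φ = -56.2°).

PF = 0.5565 (leading, φ = -56.2°)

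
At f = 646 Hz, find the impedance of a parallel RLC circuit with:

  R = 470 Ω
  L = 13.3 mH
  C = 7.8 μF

Step 1 — Angular frequency: ω = 2π·f = 2π·646 = 4059 rad/s.
Step 2 — Component impedances:
  R: Z = R = 470 Ω
  L: Z = jωL = j·4059·0.0133 = 0 + j53.98 Ω
  C: Z = 1/(jωC) = -j/(ω·C) = 0 - j31.59 Ω
Step 3 — Parallel combination: 1/Z_total = 1/R + 1/L + 1/C; Z_total = 12.02 - j74.18 Ω = 75.15∠-80.8° Ω.

Z = 12.02 - j74.18 Ω = 75.15∠-80.8° Ω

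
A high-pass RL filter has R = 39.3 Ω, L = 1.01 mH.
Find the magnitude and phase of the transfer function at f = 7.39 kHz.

Step 1 — Angular frequency: ω = 2π·7390 = 4.643e+04 rad/s.
Step 2 — Transfer function: H(jω) = jωL/(R + jωL).
Step 3 — Numerator jωL = j·46.9; denominator R + jωL = 39.3 + j46.9.
Step 4 — H = 0.5875 + j0.4923.
Step 5 — Magnitude: |H| = 0.7665 (-2.3 dB); phase: φ = 40.0°.

|H| = 0.7665 (-2.3 dB), φ = 40.0°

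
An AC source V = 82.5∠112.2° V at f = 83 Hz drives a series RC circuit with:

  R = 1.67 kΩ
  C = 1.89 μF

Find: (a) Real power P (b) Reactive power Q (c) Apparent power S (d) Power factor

Step 1 — Angular frequency: ω = 2π·f = 2π·83 = 521.5 rad/s.
Step 2 — Component impedances:
  R: Z = R = 1670 Ω
  C: Z = 1/(jωC) = -j/(ω·C) = 0 - j1015 Ω
Step 3 — Series combination: Z_total = R + C = 1670 - j1015 Ω = 1954∠-31.3° Ω.
Step 4 — Source phasor: V = 82.5∠112.2° V = -31.17 + j76.38 V.
Step 5 — Current: I = V / Z = -0.03393 + j0.02513 A = 0.04222∠143.5° A.
Step 6 — Complex power: S = V·I* = 2.977 - j1.809 VA.
Step 7 — Real power: P = Re(S) = 2.977 W.
Step 8 — Reactive power: Q = Im(S) = -1.809 VAR.
Step 9 — Apparent power: |S| = 3.483 VA.
Step 10 — Power factor: PF = P/|S| = 0.8546 (leading).

(a) P = 2.977 W  (b) Q = -1.809 VAR  (c) S = 3.483 VA  (d) PF = 0.8546 (leading)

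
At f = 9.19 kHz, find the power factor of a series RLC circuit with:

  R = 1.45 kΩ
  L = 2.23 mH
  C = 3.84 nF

Step 1 — Angular frequency: ω = 2π·f = 2π·9190 = 5.774e+04 rad/s.
Step 2 — Component impedances:
  R: Z = R = 1450 Ω
  L: Z = jωL = j·5.774e+04·0.00223 = 0 + j128.8 Ω
  C: Z = 1/(jωC) = -j/(ω·C) = 0 - j4510 Ω
Step 3 — Series combination: Z_total = R + L + C = 1450 - j4381 Ω = 4615∠-71.7° Ω.
Step 4 — Power factor: PF = cos(φ) = Re(Z)/|Z| = 1450/4615 = 0.3142.
Step 5 — Type: Im(Z) = -4381 ⇒ leading (phase φ = -71.7°).

PF = 0.3142 (leading, φ = -71.7°)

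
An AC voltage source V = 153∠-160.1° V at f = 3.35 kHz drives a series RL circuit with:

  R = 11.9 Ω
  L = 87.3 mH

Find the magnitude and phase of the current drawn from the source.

Step 1 — Angular frequency: ω = 2π·f = 2π·3350 = 2.105e+04 rad/s.
Step 2 — Component impedances:
  R: Z = R = 11.9 Ω
  L: Z = jωL = j·2.105e+04·0.0873 = 0 + j1838 Ω
Step 3 — Series combination: Z_total = R + L = 11.9 + j1838 Ω = 1838∠89.6° Ω.
Step 4 — Source phasor: V = 153∠-160.1° V = -143.9 - j52.08 V.
Step 5 — Ohm's law: I = V / Z_total = (-143.9 - j52.08) / (11.9 + j1838) = -0.02885 + j0.0781 A.
Step 6 — Convert to polar: |I| = 0.08326 A, ∠I = 110.3°.

I = 0.08326∠110.3° A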